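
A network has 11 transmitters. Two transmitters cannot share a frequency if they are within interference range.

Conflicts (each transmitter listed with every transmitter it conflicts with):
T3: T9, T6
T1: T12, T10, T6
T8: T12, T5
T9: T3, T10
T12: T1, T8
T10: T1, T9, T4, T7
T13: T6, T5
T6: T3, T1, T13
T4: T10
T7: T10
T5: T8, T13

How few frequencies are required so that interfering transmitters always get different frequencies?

3

The cycle T3-T9-T10-T1-T6-T3 has odd length 5, so it cannot be 2-colored; at least 3 frequencies are needed.
3 frequencies suffice: frequency 1 → {T12, T10, T6, T5}; frequency 2 → {T3, T1, T8, T13, T4, T7}; frequency 3 → {T9}. Each listed conflict is separated.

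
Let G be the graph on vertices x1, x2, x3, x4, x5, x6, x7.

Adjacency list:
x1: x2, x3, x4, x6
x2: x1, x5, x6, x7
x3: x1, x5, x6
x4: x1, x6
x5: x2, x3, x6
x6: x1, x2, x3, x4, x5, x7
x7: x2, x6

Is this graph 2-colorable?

x2, x6, x7 are mutually adjacent, so at least 3 colors are needed.
So 2 colors are not enough.

No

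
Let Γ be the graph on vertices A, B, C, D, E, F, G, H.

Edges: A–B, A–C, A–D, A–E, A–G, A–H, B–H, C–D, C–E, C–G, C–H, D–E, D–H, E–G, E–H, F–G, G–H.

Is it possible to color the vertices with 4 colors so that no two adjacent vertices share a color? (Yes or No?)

No

A, C, E, G, H are pairwise adjacent (a clique of size 5), so at least 5 colors are needed.
So 4 colors are not enough.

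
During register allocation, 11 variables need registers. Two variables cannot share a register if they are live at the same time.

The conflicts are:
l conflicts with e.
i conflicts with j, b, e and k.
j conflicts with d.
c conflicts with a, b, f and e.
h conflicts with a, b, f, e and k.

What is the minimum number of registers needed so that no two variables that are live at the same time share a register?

2

c and a conflict, so at least 2 registers are needed.
2 registers suffice: register 1 → {l, i, c, h, d}; register 2 → {j, a, b, f, e, k}. Each listed conflict is separated.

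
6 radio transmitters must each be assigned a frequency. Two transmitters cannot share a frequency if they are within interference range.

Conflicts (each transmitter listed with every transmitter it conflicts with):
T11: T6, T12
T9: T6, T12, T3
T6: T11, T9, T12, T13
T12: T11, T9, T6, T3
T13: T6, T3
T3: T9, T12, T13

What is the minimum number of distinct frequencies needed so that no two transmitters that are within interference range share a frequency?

3

T9, T12, T3 all conflict with each other, so at least 3 frequencies are needed.
Using 3 frequencies: T11=3, T9=3, T6=2, T12=1, T13=1, T3=2. No two conflicting transmitters share a frequency.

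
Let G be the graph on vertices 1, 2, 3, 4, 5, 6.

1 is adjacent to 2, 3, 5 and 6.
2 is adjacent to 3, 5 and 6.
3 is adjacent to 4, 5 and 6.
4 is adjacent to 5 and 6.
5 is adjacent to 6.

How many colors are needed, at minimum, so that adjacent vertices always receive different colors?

5

1, 2, 3, 5, 6 are mutually adjacent (a clique of size 5), so at least 5 colors are needed.
One proper 5-coloring: 1=purple, 2=yellow, 3=green, 4=yellow, 5=red, 6=blue. Each edge has distinct colors on its endpoints.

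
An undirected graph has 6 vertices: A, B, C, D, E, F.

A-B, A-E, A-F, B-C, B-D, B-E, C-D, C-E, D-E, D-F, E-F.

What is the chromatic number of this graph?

B, C, D, E are mutually adjacent (a clique of size 4), so at least 4 colors are needed.
A valid assignment using 4 colors: A=2, B=3, C=4, D=2, E=1, F=3. Each edge has distinct colors on its endpoints.

4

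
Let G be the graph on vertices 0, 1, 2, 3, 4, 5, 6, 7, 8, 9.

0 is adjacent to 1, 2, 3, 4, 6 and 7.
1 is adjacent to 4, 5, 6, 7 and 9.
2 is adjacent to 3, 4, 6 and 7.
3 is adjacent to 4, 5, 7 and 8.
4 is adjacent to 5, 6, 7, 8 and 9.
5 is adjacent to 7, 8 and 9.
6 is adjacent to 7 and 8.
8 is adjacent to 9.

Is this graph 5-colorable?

Yes

The chromatic number is 5. 0, 1, 4, 6, 7 are mutually adjacent (a clique of size 5), so at least 5 colors are needed.
5 colors suffice: color red → {4}; color blue → {7, 8}; color green → {1, 2}; color yellow → {0, 5}; color purple → {3, 6, 9}.
That is already a proper 5-coloring.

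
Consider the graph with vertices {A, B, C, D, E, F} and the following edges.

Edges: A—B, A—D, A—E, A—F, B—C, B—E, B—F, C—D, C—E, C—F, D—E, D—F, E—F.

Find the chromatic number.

C, D, E, F are mutually adjacent (a clique of size 4), so at least 4 colors are needed.
One proper 4-coloring: A=4, B=3, C=4, D=3, E=2, F=1. Each edge has distinct colors on its endpoints.

4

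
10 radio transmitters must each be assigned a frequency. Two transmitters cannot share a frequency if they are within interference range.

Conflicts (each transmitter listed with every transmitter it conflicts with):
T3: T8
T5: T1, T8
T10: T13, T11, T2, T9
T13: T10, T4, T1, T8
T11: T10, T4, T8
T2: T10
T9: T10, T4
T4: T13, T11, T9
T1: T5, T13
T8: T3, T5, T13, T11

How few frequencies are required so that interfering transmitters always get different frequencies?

2

T13 and T4 conflict, so at least 2 frequencies are needed.
2 frequencies suffice: T3=1, T5=1, T10=2, T13=1, T11=1, T2=1, T9=1, T4=2, T1=2, T8=2. No two conflicting transmitters share a frequency.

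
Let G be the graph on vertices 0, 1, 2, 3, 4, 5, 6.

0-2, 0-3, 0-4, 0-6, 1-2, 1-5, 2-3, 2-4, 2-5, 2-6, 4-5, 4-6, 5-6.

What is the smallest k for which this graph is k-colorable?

2, 4, 5, 6 form a clique, so at least 4 colors are needed.
4 colors suffice: 0=b, 1=c, 2=a, 3=c, 4=c, 5=b, 6=d. Every edge joins two different colors.

4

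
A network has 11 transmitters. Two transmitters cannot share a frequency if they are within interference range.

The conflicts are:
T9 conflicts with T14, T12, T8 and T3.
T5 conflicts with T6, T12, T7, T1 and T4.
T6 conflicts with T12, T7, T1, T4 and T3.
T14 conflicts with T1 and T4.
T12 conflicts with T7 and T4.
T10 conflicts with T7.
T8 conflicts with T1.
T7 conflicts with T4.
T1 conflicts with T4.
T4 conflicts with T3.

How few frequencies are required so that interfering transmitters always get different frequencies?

5

T5, T6, T12, T7, T4 pairwise conflict, so at least 5 frequencies are needed.
5 frequencies suffice: T9=1, T5=3, T6=2, T14=2, T12=4, T10=1, T8=2, T7=5, T1=4, T4=1, T3=3. No two conflicting transmitters share a frequency.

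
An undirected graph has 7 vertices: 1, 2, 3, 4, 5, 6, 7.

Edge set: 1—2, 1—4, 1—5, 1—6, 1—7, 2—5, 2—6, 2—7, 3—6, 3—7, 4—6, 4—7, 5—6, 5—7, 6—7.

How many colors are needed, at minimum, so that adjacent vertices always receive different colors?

5

1, 2, 5, 6, 7 form a clique, so at least 5 colors are needed.
5 colors suffice: color a → {6}; color b → {7}; color c → {1, 3}; color d → {2, 4}; color e → {5}. Each edge has distinct colors on its endpoints.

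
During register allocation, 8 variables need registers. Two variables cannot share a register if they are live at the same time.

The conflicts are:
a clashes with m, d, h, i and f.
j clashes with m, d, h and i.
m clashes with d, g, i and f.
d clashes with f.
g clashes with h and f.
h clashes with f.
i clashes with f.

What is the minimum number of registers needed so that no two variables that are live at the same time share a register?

a, m, i, f are mutually in conflict, so at least 4 registers are needed.
Using 4 registers: a=3, j=1, m=2, d=4, g=3, h=2, i=4, f=1. Every pair that conflicts lands in different registers.

4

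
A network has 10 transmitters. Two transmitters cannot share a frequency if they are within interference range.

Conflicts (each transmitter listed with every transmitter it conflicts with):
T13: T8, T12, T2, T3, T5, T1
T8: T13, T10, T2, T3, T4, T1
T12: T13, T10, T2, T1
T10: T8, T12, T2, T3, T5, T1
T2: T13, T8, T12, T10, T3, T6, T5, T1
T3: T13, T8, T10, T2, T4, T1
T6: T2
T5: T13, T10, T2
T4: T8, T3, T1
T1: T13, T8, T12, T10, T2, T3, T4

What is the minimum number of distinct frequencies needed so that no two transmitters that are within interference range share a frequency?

T8, T10, T2, T3, T1 pairwise conflict, so at least 5 frequencies are needed.
Using 5 frequencies: T13=3, T8=4, T12=4, T10=3, T2=1, T3=5, T6=2, T5=2, T4=1, T1=2. Every pair that conflicts lands in different frequencies.

5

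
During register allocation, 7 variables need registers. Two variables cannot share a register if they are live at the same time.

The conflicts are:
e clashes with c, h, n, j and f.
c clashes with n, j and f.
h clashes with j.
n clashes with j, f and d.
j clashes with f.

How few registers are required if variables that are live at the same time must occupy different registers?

5

e, c, n, j, f all conflict with each other, so at least 5 registers are needed.
5 registers suffice: register 1 → {j, d}; register 2 → {e}; register 3 → {h, n}; register 4 → {c}; register 5 → {f}. Each listed conflict is separated.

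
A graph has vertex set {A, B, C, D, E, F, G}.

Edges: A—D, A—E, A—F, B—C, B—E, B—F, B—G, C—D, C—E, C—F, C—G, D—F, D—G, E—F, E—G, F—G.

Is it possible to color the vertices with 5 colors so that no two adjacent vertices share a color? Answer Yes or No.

Yes

The chromatic number is 5. B, C, E, F, G are pairwise adjacent (a clique of size 5), so at least 5 colors are needed.
5 colors suffice: color 1 → {F}; color 2 → {D, E}; color 3 → {A, C}; color 4 → {G}; color 5 → {B}.
That is already a proper 5-coloring.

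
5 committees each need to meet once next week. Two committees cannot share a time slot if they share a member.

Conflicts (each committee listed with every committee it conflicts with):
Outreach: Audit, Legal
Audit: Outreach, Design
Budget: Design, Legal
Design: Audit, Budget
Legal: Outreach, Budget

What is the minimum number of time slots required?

The cycle Budget-Legal-Outreach-Audit-Design-Budget has odd length 5, so it cannot be 2-colored; at least 3 time slots are needed.
3 time slots suffice: time slot 1 → {Outreach, Design}; time slot 2 → {Audit, Legal}; time slot 3 → {Budget}. No two conflicting committees share a time slot.

3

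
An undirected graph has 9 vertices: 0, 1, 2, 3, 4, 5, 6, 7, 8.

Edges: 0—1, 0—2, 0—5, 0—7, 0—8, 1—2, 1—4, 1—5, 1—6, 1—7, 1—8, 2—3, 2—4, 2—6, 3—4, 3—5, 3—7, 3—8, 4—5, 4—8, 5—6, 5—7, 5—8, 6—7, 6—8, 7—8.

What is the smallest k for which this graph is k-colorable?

1, 5, 6, 7, 8 are mutually adjacent (a clique of size 5), so at least 5 colors are needed.
5 colors suffice: color red → {2, 5}; color blue → {1, 3}; color green → {8}; color yellow → {4, 7}; color purple → {0, 6}. Every edge joins two different colors.

5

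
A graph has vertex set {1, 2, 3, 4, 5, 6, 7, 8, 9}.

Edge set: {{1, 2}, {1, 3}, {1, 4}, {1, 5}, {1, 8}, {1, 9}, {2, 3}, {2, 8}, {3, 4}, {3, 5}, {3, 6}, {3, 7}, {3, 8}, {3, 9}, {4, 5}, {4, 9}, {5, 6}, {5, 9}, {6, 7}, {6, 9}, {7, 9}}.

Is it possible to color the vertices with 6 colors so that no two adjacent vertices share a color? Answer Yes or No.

The chromatic number is 5. 1, 3, 4, 5, 9 are mutually adjacent (a clique of size 5), so at least 5 colors are needed.
5 colors suffice: 1=b, 2=d, 3=a, 4=e, 5=d, 6=b, 7=d, 8=c, 9=c.
Since 6 ≥ 5, a proper 6-coloring certainly exists.

Yes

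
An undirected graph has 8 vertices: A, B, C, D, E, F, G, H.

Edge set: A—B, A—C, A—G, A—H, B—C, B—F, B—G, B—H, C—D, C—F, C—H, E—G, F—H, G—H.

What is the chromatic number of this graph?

4

A, B, C, H form a clique, so at least 4 colors are needed.
A valid assignment using 4 colors: A=yellow, B=green, C=red, D=blue, E=blue, F=yellow, G=red, H=blue. Each edge has distinct colors on its endpoints.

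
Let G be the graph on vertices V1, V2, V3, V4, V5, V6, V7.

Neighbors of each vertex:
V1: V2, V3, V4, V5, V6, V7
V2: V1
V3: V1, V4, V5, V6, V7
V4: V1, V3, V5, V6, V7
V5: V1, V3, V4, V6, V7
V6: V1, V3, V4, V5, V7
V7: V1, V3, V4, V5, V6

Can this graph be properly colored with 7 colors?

The chromatic number is 6. V1, V3, V4, V5, V6, V7 are pairwise adjacent (a clique of size 6), so at least 6 colors are needed.
6 colors suffice: V1=1, V2=2, V3=2, V4=4, V5=5, V6=3, V7=6.
Since 7 ≥ 6, a proper 7-coloring certainly exists.

Yes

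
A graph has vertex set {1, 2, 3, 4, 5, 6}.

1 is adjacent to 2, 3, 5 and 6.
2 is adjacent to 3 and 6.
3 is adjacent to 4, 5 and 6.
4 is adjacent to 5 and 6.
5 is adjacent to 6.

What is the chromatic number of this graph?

4

3, 4, 5, 6 are pairwise adjacent (a clique of size 4), so at least 4 colors are needed.
4 colors suffice: color red → {3}; color blue → {6}; color green → {1, 4}; color yellow → {2, 5}. No two adjacent vertices share a color.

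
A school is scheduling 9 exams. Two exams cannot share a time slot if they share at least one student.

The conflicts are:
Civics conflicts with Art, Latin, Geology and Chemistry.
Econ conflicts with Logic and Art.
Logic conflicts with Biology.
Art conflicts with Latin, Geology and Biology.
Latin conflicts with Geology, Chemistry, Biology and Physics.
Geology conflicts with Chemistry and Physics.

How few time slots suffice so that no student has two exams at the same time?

Civics, Art, Latin, Geology are mutually in conflict, so at least 4 time slots are needed.
Using 4 time slots: Civics=4, Econ=2, Logic=1, Art=3, Latin=1, Geology=2, Chemistry=3, Biology=2, Physics=3. No two conflicting exams share a time slot.

4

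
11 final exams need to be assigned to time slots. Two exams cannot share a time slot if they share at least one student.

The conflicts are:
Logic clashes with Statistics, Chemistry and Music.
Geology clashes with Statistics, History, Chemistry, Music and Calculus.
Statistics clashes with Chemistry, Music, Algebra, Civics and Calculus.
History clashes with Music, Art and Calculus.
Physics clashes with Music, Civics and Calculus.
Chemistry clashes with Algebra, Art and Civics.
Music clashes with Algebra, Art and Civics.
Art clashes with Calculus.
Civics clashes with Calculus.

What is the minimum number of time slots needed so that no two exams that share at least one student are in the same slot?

Geology, History, Music pairwise conflict, so at least 3 time slots are needed.
Using 3 time slots: Logic=3, Geology=3, Statistics=2, History=2, Physics=2, Chemistry=1, Music=1, Algebra=3, Art=3, Civics=3, Calculus=1. Every pair that conflicts lands in different time slots.

3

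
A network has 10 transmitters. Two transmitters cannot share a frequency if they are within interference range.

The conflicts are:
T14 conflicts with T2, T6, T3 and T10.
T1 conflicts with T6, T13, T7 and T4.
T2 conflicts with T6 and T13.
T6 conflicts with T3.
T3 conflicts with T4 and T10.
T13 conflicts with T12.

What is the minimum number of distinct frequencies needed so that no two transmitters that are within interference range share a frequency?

T14, T3, T10 are mutually in conflict, so at least 3 frequencies are needed.
Using 3 frequencies: T14=1, T1=1, T2=2, T6=3, T3=2, T13=3, T7=2, T12=1, T4=3, T10=3. Every pair that conflicts lands in different frequencies.

3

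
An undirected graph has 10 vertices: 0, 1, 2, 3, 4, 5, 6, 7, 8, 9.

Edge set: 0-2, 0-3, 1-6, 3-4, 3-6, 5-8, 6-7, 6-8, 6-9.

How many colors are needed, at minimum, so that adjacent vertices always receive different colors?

2

0 and 2 are adjacent, so at least 2 colors are needed.
One proper 2-coloring: 0=red, 1=blue, 2=blue, 3=blue, 4=red, 5=red, 6=red, 7=blue, 8=blue, 9=blue. Every edge joins two different colors.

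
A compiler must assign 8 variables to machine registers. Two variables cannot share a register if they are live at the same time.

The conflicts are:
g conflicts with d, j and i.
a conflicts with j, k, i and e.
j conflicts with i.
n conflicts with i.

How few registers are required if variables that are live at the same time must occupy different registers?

a, j, i are mutually in conflict, so at least 3 registers are needed.
3 registers suffice: register 1 → {g, a, n}; register 2 → {d, k, i, e}; register 3 → {j}. Each listed conflict is separated.

3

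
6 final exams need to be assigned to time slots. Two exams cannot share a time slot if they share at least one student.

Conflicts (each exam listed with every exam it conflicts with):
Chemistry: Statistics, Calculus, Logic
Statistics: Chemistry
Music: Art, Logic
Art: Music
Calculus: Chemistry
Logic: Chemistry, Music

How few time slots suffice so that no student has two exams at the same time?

Chemistry and Logic conflict, so at least 2 time slots are needed.
A valid assignment using 2 time slots: Chemistry=1, Statistics=2, Music=1, Art=2, Calculus=2, Logic=2. No two conflicting exams share a time slot.

2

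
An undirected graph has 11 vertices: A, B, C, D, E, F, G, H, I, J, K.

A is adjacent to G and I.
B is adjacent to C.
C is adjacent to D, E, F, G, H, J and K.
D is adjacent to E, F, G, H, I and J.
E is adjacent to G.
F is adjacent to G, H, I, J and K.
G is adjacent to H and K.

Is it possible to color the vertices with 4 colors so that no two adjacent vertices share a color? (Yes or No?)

C, D, F, G, H are pairwise adjacent (a clique of size 5), so at least 5 colors are needed.
So 4 colors are not enough.

No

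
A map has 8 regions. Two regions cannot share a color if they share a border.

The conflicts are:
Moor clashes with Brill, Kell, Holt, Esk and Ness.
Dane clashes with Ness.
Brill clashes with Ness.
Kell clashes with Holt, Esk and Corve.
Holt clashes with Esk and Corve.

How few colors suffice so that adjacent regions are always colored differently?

4

Moor, Kell, Holt, Esk pairwise conflict, so at least 4 colors are needed.
A valid assignment using 4 colors: Moor=1, Dane=1, Brill=3, Kell=2, Holt=3, Esk=4, Corve=1, Ness=2. Every pair that conflicts lands in different colors.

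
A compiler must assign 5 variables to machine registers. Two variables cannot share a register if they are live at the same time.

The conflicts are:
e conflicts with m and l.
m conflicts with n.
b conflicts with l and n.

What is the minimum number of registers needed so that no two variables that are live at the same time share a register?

The cycle l-e-m-n-b-l has odd length 5, so it cannot be 2-colored; at least 3 registers are needed.
3 registers suffice: register 1 → {m, b}; register 2 → {e, n}; register 3 → {l}. No two conflicting variables share a register.

3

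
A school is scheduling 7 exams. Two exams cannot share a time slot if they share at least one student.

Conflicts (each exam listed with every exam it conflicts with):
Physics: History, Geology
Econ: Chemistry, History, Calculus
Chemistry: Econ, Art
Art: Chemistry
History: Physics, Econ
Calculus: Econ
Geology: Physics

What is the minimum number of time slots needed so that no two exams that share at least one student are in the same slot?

Chemistry and Art conflict, so at least 2 time slots are needed.
A valid assignment using 2 time slots: Physics=1, Econ=1, Chemistry=2, Art=1, History=2, Calculus=2, Geology=2. Every pair that conflicts lands in different time slots.

2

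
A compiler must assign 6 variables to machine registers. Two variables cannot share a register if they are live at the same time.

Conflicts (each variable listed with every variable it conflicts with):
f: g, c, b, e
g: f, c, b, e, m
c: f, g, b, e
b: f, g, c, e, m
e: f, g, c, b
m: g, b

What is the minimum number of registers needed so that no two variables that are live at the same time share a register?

f, g, c, b, e all conflict with each other, so at least 5 registers are needed.
5 registers suffice: f=5, g=1, c=3, b=2, e=4, m=3. Every pair that conflicts lands in different registers.

5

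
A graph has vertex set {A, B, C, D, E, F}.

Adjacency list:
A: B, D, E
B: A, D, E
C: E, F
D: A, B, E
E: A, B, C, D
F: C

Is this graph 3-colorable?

No

A, B, D, E form a clique, so at least 4 colors are needed.
So 3 colors are not enough.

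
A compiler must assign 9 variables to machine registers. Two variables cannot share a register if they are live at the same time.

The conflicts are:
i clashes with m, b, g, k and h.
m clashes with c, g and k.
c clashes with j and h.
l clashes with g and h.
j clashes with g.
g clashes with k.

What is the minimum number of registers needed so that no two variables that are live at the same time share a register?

i, m, g, k are mutually in conflict, so at least 4 registers are needed.
Using 4 registers: i=1, m=3, c=1, b=2, l=1, j=3, g=2, k=4, h=2. No two conflicting variables share a register.

4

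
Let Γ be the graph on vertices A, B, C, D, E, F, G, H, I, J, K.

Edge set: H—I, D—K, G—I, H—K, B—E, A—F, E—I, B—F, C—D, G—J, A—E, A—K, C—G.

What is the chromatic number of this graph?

The cycle E-A-K-H-I-E has odd length 5, so it cannot be 2-colored; at least 3 colors are needed.
One proper 3-coloring: A=2, B=2, C=1, D=2, E=3, F=1, G=2, H=2, I=1, J=1, K=1. Each edge has distinct colors on its endpoints.

3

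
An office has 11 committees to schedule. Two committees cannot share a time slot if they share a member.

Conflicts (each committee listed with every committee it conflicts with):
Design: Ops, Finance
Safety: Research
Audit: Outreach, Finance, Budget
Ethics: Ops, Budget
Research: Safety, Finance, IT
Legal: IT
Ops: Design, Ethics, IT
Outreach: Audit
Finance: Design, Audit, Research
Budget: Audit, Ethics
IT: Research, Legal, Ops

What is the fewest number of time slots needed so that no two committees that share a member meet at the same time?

The cycle Design-Finance-Research-IT-Ops-Design has odd length 5, so it cannot be 2-colored; at least 3 time slots are needed.
Using 3 time slots: Design=3, Safety=1, Audit=2, Ethics=3, Research=2, Legal=2, Ops=2, Outreach=1, Finance=1, Budget=1, IT=1. Each listed conflict is separated.

3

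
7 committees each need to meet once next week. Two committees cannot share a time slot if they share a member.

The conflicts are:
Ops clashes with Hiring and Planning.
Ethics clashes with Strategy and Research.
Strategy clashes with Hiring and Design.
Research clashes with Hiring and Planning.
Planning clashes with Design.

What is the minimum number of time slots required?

The cycle Design-Planning-Ops-Hiring-Strategy-Design has odd length 5, so it cannot be 2-colored; at least 3 time slots are needed.
Using 3 time slots: Ops=2, Ethics=1, Strategy=2, Research=2, Hiring=1, Planning=1, Design=3. No two conflicting committees share a time slot.

3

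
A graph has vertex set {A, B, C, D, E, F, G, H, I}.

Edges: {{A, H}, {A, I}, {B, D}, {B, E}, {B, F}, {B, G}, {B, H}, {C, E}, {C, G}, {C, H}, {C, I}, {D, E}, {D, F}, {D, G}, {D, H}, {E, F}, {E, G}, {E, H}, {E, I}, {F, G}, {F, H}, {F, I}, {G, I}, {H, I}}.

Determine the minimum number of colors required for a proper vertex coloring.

B, D, E, F, H form a clique, so at least 5 colors are needed.
One proper 5-coloring: A=2, B=5, C=3, D=4, E=2, F=3, G=1, H=1, I=4. Each edge has distinct colors on its endpoints.

5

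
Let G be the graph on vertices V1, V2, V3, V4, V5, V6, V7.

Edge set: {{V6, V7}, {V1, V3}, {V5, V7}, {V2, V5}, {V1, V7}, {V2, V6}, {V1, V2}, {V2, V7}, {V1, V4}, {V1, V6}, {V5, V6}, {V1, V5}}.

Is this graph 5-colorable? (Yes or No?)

Yes

The chromatic number is 5. V1, V2, V5, V6, V7 are pairwise adjacent (a clique of size 5), so at least 5 colors are needed.
5 colors suffice: color 1 → {V1}; color 2 → {V3, V4, V5}; color 3 → {V2}; color 4 → {V6}; color 5 → {V7}.
That is already a proper 5-coloring.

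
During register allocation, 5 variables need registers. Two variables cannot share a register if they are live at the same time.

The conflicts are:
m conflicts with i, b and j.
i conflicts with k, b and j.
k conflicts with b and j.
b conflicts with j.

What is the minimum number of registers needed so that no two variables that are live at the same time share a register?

4

i, k, b, j are mutually in conflict, so at least 4 registers are needed.
4 registers suffice: register 1 → {j}; register 2 → {i}; register 3 → {b}; register 4 → {m, k}. Each listed conflict is separated.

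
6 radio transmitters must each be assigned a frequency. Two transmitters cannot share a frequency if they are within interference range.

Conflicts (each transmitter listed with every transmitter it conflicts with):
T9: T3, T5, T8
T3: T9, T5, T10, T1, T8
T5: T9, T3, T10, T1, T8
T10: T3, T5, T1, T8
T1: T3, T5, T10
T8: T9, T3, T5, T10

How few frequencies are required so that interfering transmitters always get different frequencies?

4

T3, T5, T10, T1 pairwise conflict, so at least 4 frequencies are needed.
A valid assignment using 4 frequencies: T9=3, T3=2, T5=1, T10=3, T1=4, T8=4. Every pair that conflicts lands in different frequencies.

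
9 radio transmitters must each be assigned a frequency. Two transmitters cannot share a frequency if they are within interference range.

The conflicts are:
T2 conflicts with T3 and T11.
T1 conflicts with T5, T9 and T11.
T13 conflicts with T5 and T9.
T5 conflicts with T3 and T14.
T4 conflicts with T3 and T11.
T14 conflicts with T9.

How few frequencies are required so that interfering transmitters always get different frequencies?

3

The cycle T5-T3-T2-T11-T1-T5 has odd length 5, so it cannot be 2-colored; at least 3 frequencies are needed.
A valid assignment using 3 frequencies: T2=3, T1=2, T13=2, T5=1, T4=3, T3=2, T14=2, T9=1, T11=1. Each listed conflict is separated.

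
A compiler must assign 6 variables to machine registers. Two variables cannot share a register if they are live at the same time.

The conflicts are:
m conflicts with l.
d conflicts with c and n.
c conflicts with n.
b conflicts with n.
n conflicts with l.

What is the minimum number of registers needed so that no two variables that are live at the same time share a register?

3

d, c, n are mutually in conflict, so at least 3 registers are needed.
3 registers suffice: register 1 → {m, n}; register 2 → {c, b, l}; register 3 → {d}. Each listed conflict is separated.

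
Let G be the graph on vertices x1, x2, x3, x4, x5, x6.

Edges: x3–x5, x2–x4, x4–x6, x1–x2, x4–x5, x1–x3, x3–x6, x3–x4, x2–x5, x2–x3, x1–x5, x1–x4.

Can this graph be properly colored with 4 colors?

No

x1, x2, x3, x4, x5 are mutually adjacent (a clique of size 5), so at least 5 colors are needed.
So 4 colors are not enough.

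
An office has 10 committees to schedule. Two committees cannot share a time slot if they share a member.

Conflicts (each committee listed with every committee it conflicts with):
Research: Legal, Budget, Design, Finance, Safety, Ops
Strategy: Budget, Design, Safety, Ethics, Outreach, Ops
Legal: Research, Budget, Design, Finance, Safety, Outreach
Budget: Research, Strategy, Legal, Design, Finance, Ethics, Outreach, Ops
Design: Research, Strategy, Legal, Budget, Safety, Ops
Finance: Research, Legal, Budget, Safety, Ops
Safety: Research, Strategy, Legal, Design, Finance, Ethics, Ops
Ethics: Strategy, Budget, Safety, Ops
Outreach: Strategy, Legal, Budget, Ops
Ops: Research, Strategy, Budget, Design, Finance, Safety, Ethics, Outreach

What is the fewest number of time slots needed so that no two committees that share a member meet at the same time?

4

Strategy, Safety, Ethics, Ops are mutually in conflict, so at least 4 time slots are needed.
4 time slots suffice: time slot 1 → {Legal, Ops}; time slot 2 → {Budget, Safety}; time slot 3 → {Design, Finance, Ethics, Outreach}; time slot 4 → {Research, Strategy}. Each listed conflict is separated.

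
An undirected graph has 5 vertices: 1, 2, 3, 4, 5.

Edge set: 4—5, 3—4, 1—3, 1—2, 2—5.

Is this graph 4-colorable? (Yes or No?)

Yes

The chromatic number is 3. The cycle 5-4-3-1-2-5 has odd length 5, so it cannot be 2-colored; at least 3 colors are needed.
A valid assignment using 3 colors: 1=b, 2=a, 3=a, 4=b, 5=c.
Since 4 ≥ 3, a proper 4-coloring certainly exists.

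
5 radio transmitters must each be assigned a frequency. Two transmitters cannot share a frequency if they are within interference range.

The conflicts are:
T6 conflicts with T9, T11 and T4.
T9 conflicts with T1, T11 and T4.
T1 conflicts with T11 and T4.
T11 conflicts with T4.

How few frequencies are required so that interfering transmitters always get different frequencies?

T9, T1, T11, T4 are mutually in conflict, so at least 4 frequencies are needed.
Using 4 frequencies: T6=4, T9=3, T1=4, T11=1, T4=2. No two conflicting transmitters share a frequency.

4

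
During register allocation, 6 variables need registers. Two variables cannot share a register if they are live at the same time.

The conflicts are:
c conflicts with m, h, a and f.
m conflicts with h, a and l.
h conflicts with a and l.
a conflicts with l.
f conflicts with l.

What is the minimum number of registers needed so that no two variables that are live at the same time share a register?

4

m, h, a, l are mutually in conflict, so at least 4 registers are needed.
4 registers suffice: c=3, m=2, h=1, a=4, f=1, l=3. Every pair that conflicts lands in different registers.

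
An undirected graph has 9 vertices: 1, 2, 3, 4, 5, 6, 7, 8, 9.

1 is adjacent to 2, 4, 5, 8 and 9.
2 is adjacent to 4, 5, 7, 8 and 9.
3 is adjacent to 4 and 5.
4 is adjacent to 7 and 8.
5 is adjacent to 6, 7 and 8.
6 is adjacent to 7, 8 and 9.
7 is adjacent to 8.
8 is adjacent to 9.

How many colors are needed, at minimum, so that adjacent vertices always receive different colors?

4

2, 4, 7, 8 are mutually adjacent (a clique of size 4), so at least 4 colors are needed.
4 colors suffice: color a → {3, 8}; color b → {2, 6}; color c → {4, 5, 9}; color d → {1, 7}. Each edge has distinct colors on its endpoints.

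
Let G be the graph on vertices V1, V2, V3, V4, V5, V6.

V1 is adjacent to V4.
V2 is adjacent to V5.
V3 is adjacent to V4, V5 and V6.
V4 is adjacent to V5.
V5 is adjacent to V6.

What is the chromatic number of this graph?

3

V3, V5, V6 are mutually adjacent, so at least 3 colors are needed.
3 colors suffice: color 1 → {V1, V5}; color 2 → {V2, V3}; color 3 → {V4, V6}. Each edge has distinct colors on its endpoints.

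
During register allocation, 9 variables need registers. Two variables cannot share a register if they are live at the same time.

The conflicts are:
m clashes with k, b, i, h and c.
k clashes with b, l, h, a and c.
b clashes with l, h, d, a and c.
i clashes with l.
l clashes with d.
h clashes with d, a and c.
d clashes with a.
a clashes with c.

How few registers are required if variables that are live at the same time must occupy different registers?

5

k, b, h, a, c all conflict with each other, so at least 5 registers are needed.
Using 5 registers: m=4, k=2, b=1, i=1, l=3, h=3, d=2, a=4, c=5. Every pair that conflicts lands in different registers.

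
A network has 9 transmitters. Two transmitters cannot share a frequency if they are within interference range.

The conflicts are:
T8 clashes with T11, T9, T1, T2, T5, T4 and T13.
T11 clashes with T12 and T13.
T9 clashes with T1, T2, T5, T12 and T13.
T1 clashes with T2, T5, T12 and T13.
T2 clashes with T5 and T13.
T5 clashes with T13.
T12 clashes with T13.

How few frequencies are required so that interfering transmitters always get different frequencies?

6

T8, T9, T1, T2, T5, T13 all conflict with each other, so at least 6 frequencies are needed.
6 frequencies suffice: frequency 1 → {T4, T13}; frequency 2 → {T8, T12}; frequency 3 → {T11, T9}; frequency 4 → {T1}; frequency 5 → {T5}; frequency 6 → {T2}. Every pair that conflicts lands in different frequencies.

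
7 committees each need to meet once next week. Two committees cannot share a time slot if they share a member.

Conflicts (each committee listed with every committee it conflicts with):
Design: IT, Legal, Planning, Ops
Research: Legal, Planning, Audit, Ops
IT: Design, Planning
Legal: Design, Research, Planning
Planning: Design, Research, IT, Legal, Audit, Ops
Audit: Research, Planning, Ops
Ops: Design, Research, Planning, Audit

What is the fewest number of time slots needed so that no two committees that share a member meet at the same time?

Research, Planning, Audit, Ops pairwise conflict, so at least 4 time slots are needed.
4 time slots suffice: time slot 1 → {Planning}; time slot 2 → {Design, Research}; time slot 3 → {IT, Legal, Ops}; time slot 4 → {Audit}. Each listed conflict is separated.

4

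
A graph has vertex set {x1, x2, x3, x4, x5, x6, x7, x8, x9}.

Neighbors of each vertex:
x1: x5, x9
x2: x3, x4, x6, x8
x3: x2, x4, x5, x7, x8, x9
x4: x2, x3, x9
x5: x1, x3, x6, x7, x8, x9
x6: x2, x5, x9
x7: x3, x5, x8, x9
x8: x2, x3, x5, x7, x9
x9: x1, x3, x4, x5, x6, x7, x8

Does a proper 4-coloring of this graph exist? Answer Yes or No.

No

x3, x5, x7, x8, x9 are mutually adjacent (a clique of size 5), so at least 5 colors are needed.
So 4 colors are not enough.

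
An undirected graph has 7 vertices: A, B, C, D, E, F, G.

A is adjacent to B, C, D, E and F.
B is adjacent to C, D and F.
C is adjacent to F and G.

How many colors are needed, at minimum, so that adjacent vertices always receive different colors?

4

A, B, C, F are pairwise adjacent (a clique of size 4), so at least 4 colors are needed.
4 colors suffice: color 1 → {A, G}; color 2 → {C, D, E}; color 3 → {B}; color 4 → {F}. Every edge joins two different colors.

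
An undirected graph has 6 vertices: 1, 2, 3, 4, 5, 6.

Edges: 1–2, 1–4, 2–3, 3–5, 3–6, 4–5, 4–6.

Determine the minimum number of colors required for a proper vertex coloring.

The cycle 4-1-2-3-6-4 has odd length 5, so it cannot be 2-colored; at least 3 colors are needed.
One proper 3-coloring: 1=green, 2=blue, 3=red, 4=red, 5=blue, 6=blue. No two adjacent vertices share a color.

3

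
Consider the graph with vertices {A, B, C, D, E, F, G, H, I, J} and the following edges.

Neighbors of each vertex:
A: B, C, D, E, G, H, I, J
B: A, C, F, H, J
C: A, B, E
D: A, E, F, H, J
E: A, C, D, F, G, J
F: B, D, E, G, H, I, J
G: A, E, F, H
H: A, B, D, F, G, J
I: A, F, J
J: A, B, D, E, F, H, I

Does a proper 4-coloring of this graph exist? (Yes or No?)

Yes

The chromatic number is 4. D, E, F, J are mutually adjacent (a clique of size 4), so at least 4 colors are needed.
4 colors suffice: color 1 → {A, F}; color 2 → {C, G, J}; color 3 → {E, H, I}; color 4 → {B, D}.
That is already a proper 4-coloring.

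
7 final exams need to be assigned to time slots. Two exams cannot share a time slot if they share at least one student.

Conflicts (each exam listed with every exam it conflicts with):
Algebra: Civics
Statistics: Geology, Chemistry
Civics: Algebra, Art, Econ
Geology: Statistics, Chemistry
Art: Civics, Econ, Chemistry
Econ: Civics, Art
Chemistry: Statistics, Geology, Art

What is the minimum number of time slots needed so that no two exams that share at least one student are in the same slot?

Civics, Art, Econ are mutually in conflict, so at least 3 time slots are needed.
A valid assignment using 3 time slots: Algebra=2, Statistics=2, Civics=1, Geology=3, Art=2, Econ=3, Chemistry=1. No two conflicting exams share a time slot.

3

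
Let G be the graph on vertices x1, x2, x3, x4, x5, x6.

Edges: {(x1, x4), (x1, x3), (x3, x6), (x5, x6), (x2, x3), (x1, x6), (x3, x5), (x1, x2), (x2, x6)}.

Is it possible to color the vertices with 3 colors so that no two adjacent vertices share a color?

x1, x2, x3, x6 are pairwise adjacent (a clique of size 4), so at least 4 colors are needed.
So 3 colors are not enough.

No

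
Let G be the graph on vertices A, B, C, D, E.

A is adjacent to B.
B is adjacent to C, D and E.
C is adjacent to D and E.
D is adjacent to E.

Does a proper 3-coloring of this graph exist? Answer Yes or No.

No

B, C, D, E are pairwise adjacent (a clique of size 4), so at least 4 colors are needed.
So 3 colors are not enough.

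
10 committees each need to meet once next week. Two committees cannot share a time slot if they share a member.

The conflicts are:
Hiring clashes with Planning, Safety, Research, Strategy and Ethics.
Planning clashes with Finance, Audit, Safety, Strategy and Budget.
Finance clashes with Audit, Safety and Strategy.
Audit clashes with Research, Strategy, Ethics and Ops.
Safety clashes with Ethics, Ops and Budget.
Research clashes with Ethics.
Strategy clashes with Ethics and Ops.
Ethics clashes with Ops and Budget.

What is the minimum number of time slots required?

Planning, Finance, Audit, Strategy pairwise conflict, so at least 4 time slots are needed.
4 time slots suffice: time slot 1 → {Planning, Ethics}; time slot 2 → {Safety, Research, Strategy}; time slot 3 → {Hiring, Audit, Budget}; time slot 4 → {Finance, Ops}. No two conflicting committees share a time slot.

4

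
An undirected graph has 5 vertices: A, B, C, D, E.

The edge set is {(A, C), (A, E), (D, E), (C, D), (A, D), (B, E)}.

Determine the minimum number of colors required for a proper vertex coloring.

A, C, D are pairwise adjacent, so at least 3 colors are needed.
A valid assignment using 3 colors: A=blue, B=red, C=green, D=red, E=green. Every edge joins two different colors.

3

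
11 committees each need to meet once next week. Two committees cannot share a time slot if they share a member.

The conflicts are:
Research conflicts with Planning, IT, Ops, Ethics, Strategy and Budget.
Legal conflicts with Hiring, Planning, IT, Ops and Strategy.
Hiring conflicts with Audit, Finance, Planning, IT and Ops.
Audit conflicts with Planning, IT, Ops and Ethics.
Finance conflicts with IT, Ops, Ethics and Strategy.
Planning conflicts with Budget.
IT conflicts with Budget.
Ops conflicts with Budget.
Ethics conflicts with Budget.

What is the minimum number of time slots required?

Research, Ethics, Budget pairwise conflict, so at least 3 time slots are needed.
3 time slots suffice: time slot 1 → {Research, Hiring}; time slot 2 → {Planning, IT, Ops, Ethics, Strategy}; time slot 3 → {Legal, Audit, Finance, Budget}. Each listed conflict is separated.

3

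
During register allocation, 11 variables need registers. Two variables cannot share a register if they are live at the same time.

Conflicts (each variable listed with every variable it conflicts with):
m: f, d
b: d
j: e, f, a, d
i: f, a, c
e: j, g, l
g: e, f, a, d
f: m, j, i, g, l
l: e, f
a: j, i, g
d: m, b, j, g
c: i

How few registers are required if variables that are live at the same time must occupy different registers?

2

b and d conflict, so at least 2 registers are needed.
2 registers suffice: m=2, b=2, j=2, i=2, e=1, g=2, f=1, l=2, a=1, d=1, c=1. Each listed conflict is separated.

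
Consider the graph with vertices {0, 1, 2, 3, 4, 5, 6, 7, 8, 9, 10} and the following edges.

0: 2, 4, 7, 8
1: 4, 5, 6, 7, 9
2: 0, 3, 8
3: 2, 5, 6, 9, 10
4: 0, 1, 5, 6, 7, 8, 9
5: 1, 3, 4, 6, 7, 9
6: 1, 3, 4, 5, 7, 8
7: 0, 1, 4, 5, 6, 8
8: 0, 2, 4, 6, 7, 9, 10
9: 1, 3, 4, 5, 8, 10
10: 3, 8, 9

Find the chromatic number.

5

1, 4, 5, 6, 7 form a clique, so at least 5 colors are needed.
5 colors suffice: 0=c, 1=e, 2=d, 3=a, 4=a, 5=b, 6=c, 7=d, 8=b, 9=c, 10=d. Every edge joins two different colors.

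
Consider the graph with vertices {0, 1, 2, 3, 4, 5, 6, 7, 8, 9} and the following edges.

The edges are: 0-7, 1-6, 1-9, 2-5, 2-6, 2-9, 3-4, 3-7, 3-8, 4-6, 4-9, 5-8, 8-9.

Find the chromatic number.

2 and 5 are adjacent, so at least 2 colors are needed.
2 colors suffice: color red → {0, 3, 5, 6, 9}; color blue → {1, 2, 4, 7, 8}. No two adjacent vertices share a color.

2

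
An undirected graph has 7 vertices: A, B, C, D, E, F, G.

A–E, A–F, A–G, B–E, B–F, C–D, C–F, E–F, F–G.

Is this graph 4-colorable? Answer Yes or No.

Yes

The chromatic number is 3. A, F, G are mutually adjacent, so at least 3 colors are needed.
3 colors suffice: color red → {D, F}; color blue → {A, B, C}; color green → {E, G}.
Since 4 ≥ 3, a proper 4-coloring certainly exists.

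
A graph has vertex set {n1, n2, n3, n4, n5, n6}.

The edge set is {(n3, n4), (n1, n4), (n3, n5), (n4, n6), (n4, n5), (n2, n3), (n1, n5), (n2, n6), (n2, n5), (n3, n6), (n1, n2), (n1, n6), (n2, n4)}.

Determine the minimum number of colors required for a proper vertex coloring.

4

n1, n2, n4, n6 are mutually adjacent (a clique of size 4), so at least 4 colors are needed.
One proper 4-coloring: n1=3, n2=2, n3=3, n4=1, n5=4, n6=4. Every edge joins two different colors.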